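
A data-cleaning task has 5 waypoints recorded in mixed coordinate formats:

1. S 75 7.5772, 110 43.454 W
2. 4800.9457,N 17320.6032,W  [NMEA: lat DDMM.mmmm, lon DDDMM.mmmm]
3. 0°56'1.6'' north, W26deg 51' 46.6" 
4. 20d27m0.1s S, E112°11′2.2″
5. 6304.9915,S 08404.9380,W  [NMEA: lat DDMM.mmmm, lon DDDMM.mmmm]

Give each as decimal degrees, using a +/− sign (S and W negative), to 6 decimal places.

1. -75.126287, -110.724233
2. 48.015762, -173.343387
3. 0.933778, -26.862944
4. -20.450028, 112.183944
5. -63.083192, -84.082300

Point 1:
  Latitude: 7.5772′ = 0.126287°; total 75.1262867
  S → negative
  Lon: 43.454′ = 0.724233°; total 110.7242333
  hemisphere W, so the sign is −
Point 2:
  Latitude: split at 2 digits → 48° and 0.9457′; 48 + 0.9457/60 = 48.0157617
  N ⇒ keep positive
  Longitude: degrees = first 3 digits = 173, minutes = 20.6032; 173 + 20.6032/60 = 173.3433867
  W ⇒ negate
Point 3:
  Lat: 56′ + 1.6″ = 56.02667′; 0 + 56.02667/60 = 0.9337778
  N ⇒ keep positive
  Longitude: 51′ + 46.6″ = 51.77667′; 26 + 51.77667/60 = 26.8629444
  hemisphere W, so the sign is −
Point 4:
  Lat: 20° + 27/60 + 0.1/3600 = 20 + 0.450000 + 0.000028 = 20.4500278
  S → negative
  λ: 112° + 11/60 + 2.2/3600 = 112 + 0.183333 + 0.000611 = 112.1839444
  E → positive
Point 5:
  φ: split at 2 digits → 63° and 4.9915′; 63 + 4.9915/60 = 63.0831917
  hemisphere S, so the sign is −
  λ: degrees = first 3 digits = 84, minutes = 4.938; 84 + 4.938/60 = 84.0823000
  hemisphere W, so the sign is −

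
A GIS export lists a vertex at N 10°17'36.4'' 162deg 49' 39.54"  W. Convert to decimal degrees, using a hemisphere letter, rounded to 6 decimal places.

Lat: 10 + 17/60 + 36.4/3600 = 10.2934444
λ: 162 + 49/60 + 39.54/3600 = 162.8276500

10.293444° N, 162.827650° W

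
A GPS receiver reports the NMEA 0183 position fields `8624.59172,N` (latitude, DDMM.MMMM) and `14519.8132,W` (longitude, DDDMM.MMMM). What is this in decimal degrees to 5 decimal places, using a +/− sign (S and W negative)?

86.40986, -145.33022

φ: split at 2 digits → 86° and 24.59172′; 86 + 24.59172/60 = 86.409862
N ⇒ keep positive
Longitude: degrees = first 3 digits = 145, minutes = 19.8132; 145 + 19.8132/60 = 145.330220
W → negative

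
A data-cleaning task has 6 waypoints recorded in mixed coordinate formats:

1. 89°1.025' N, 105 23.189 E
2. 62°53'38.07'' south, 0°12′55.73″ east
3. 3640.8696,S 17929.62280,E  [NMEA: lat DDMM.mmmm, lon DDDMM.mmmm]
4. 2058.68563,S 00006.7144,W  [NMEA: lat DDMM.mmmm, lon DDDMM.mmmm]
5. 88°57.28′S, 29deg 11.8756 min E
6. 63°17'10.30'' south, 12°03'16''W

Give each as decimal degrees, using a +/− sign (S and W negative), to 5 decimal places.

1. 89.01708, 105.38648
2. -62.89391, 0.21548
3. -36.68116, 179.49371
4. -20.97809, -0.11191
5. -88.95467, 29.19793
6. -63.28619, -12.05444

Point 1:
  φ: 1.025′ = 0.017083°; total 89.017083
  N ⇒ keep positive
  Lon: 105 + 23.189/60 = 105.386483
  E ⇒ keep positive
Point 2:
  φ: 62° + 53/60 + 38.07/3600 = 62 + 0.883333 + 0.010575 = 62.893908
  S ⇒ negate
  Lon: 0° + 12/60 + 55.73/3600 = 0 + 0.200000 + 0.015481 = 0.215481
  E → positive
Point 3:
  φ: degrees = first 2 digits = 36, minutes = 40.8696; 36 + 40.8696/60 = 36.681160
  S → negative
  Lon: split at 3 digits → 179° and 29.6228′; 179 + 29.6228/60 = 179.493713
  E ⇒ keep positive
Point 4:
  Lat: degrees = first 2 digits = 20, minutes = 58.68563; 20 + 58.68563/60 = 20.978094
  S → negative
  λ: split at 3 digits → 000° and 6.7144′; 0 + 6.7144/60 = 0.111907
  hemisphere W, so the sign is −
Point 5:
  φ: 57.28′ = 0.954667°; total 88.954667
  S ⇒ negate
  Lon: 29 + 11.8756/60 = 29.197927
  E → positive
Point 6:
  φ: 63° + 17/60 + 10.3/3600 = 63 + 0.283333 + 0.002861 = 63.286194
  S ⇒ negate
  Lon: 12 + 3/60 + 16/3600 = 12.054444
  W ⇒ negate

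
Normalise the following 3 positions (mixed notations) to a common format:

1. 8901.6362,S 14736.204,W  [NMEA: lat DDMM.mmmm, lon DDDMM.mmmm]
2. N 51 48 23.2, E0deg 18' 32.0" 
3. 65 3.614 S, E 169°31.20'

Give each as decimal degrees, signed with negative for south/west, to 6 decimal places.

Point 1:
  φ: split at 2 digits → 89° and 1.6362′; 89 + 1.6362/60 = 89.0272700
  S → negative
  Lon: split at 3 digits → 147° and 36.204′; 147 + 36.204/60 = 147.6034000
  W ⇒ negate
Point 2:
  Lat: 48′ + 23.2″ = 48.38667′; 51 + 48.38667/60 = 51.8064444
  N ⇒ keep positive
  λ: 0° + 18/60 + 32/3600 = 0 + 0.300000 + 0.008889 = 0.3088889
  E → positive
Point 3:
  φ: 3.614′ = 0.060233°; total 65.0602333
  hemisphere S, so the sign is −
  λ: 31.2′ = 0.520000°; total 169.5200000
  E ⇒ keep positive

1. -89.027270, -147.603400
2. 51.806444, 0.308889
3. -65.060233, 169.520000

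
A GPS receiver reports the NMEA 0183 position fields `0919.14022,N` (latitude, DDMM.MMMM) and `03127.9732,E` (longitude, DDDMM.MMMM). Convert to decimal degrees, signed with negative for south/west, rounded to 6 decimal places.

9.319004, 31.466220

φ: degrees = first 2 digits = 9, minutes = 19.14022; 9 + 19.14022/60 = 9.3190037
N → positive
Lon: split at 3 digits → 031° and 27.9732′; 31 + 27.9732/60 = 31.4662200
E ⇒ keep positive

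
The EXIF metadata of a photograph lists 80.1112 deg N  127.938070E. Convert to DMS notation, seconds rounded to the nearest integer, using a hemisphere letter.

Latitude: whole degrees 80; 6.67200′ → 6′ and 40.32″
Longitude: whole degrees 127; 56.28420′ → 56′ and 17.05″

80°06′40″ N, 127°56′17″ E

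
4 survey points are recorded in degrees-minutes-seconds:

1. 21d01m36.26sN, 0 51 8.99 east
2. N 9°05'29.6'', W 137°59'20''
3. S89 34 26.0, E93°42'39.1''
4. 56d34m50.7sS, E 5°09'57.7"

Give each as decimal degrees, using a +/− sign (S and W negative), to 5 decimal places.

Point 1:
  Latitude: 21° + 1/60 + 36.26/3600 = 21 + 0.016667 + 0.010072 = 21.026739
  N ⇒ keep positive
  Longitude: 0 + 51/60 + 8.99/3600 = 0.852497
  E → positive
Point 2:
  Latitude: 5′ + 29.6″ = 5.49333′; 9 + 5.49333/60 = 9.091556
  N ⇒ keep positive
  λ: 137 + 59/60 + 20/3600 = 137.988889
  hemisphere W, so the sign is −
Point 3:
  Latitude: 89° + 34/60 + 26/3600 = 89 + 0.566667 + 0.007222 = 89.573889
  S → negative
  Longitude: 42′ + 39.1″ = 42.65167′; 93 + 42.65167/60 = 93.710861
  E → positive
Point 4:
  Lat: 56 + 34/60 + 50.7/3600 = 56.580750
  S → negative
  Lon: 5 + 9/60 + 57.7/3600 = 5.166028
  E ⇒ keep positive

1. 21.02674, 0.85250
2. 9.09156, -137.98889
3. -89.57389, 93.71086
4. -56.58075, 5.16603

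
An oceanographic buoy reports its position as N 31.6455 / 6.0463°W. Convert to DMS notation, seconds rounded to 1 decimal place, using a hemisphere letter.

31°38′43.8″ N, 6°02′46.7″ W

Lat: 0.645500 × 60 = 38.73000′ → 38′, remainder × 60 = 43.800″
Lon: 0.046300° → 2.77800′; 0.77800 × 60 = 46.680″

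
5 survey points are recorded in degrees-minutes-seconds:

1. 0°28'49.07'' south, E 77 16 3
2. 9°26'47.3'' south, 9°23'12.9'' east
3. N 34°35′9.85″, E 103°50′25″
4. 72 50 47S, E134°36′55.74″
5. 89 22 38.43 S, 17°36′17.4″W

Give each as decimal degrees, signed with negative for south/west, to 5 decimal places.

Point 1:
  Latitude: 0 + 28/60 + 49.07/3600 = 0.480297
  S → negative
  λ: 77 + 16/60 + 3/3600 = 77.267500
  E → positive
Point 2:
  Latitude: 9° + 26/60 + 47.3/3600 = 9 + 0.433333 + 0.013139 = 9.446472
  S ⇒ negate
  λ: 9° + 23/60 + 12.9/3600 = 9 + 0.383333 + 0.003583 = 9.386917
  E → positive
Point 3:
  Latitude: 34 + 35/60 + 9.85/3600 = 34.586069
  N → positive
  Longitude: 103° + 50/60 + 25/3600 = 103 + 0.833333 + 0.006944 = 103.840278
  E ⇒ keep positive
Point 4:
  φ: 72 + 50/60 + 47/3600 = 72.846389
  S → negative
  λ: 134 + 36/60 + 55.74/3600 = 134.615483
  E ⇒ keep positive
Point 5:
  Lat: 22′ + 38.43″ = 22.64050′; 89 + 22.64050/60 = 89.377342
  hemisphere S, so the sign is −
  λ: 36′ + 17.4″ = 36.29000′; 17 + 36.29000/60 = 17.604833
  W ⇒ negate

1. -0.48030, 77.26750
2. -9.44647, 9.38692
3. 34.58607, 103.84028
4. -72.84639, 134.61548
5. -89.37734, -17.60483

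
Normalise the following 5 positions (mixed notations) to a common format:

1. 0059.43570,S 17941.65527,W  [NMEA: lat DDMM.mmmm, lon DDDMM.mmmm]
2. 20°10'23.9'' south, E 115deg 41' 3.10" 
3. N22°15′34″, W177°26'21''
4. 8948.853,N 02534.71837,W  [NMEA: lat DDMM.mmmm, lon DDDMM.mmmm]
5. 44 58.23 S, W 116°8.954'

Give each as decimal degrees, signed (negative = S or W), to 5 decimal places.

1. -0.99060, -179.69425
2. -20.17331, 115.68419
3. 22.25944, -177.43917
4. 89.81422, -25.57864
5. -44.97050, -116.14923

Point 1:
  φ: split at 2 digits → 00° and 59.4357′; 0 + 59.4357/60 = 0.990595
  S → negative
  Lon: degrees = first 3 digits = 179, minutes = 41.65527; 179 + 41.65527/60 = 179.694255
  hemisphere W, so the sign is −
Point 2:
  φ: 20 + 10/60 + 23.9/3600 = 20.173306
  S → negative
  Lon: 115 + 41/60 + 3.1/3600 = 115.684194
  E ⇒ keep positive
Point 3:
  Latitude: 15′ + 34″ = 15.56667′; 22 + 15.56667/60 = 22.259444
  N → positive
  λ: 26′ + 21″ = 26.35000′; 177 + 26.35000/60 = 177.439167
  hemisphere W, so the sign is −
Point 4:
  Latitude: split at 2 digits → 89° and 48.853′; 89 + 48.853/60 = 89.814217
  N ⇒ keep positive
  Longitude: split at 3 digits → 025° and 34.71837′; 25 + 34.71837/60 = 25.578640
  W → negative
Point 5:
  φ: 58.23′ = 0.970500°; total 44.970500
  hemisphere S, so the sign is −
  Lon: 8.954′ = 0.149233°; total 116.149233
  hemisphere W, so the sign is −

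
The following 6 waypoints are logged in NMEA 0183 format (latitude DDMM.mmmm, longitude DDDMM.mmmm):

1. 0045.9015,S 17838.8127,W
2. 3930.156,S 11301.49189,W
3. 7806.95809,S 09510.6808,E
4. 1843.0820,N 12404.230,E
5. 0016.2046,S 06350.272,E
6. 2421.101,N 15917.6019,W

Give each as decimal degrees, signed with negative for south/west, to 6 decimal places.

Point 1:
  Latitude: degrees = first 2 digits = 0, minutes = 45.9015; 0 + 45.9015/60 = 0.7650250
  S → negative
  λ: split at 3 digits → 178° and 38.8127′; 178 + 38.8127/60 = 178.6468783
  hemisphere W, so the sign is −
Point 2:
  φ: degrees = first 2 digits = 39, minutes = 30.156; 39 + 30.156/60 = 39.5026000
  S → negative
  Longitude: split at 3 digits → 113° and 1.49189′; 113 + 1.49189/60 = 113.0248648
  W ⇒ negate
Point 3:
  φ: degrees = first 2 digits = 78, minutes = 6.95809; 78 + 6.95809/60 = 78.1159682
  S ⇒ negate
  λ: degrees = first 3 digits = 95, minutes = 10.6808; 95 + 10.6808/60 = 95.1780133
  E ⇒ keep positive
Point 4:
  φ: split at 2 digits → 18° and 43.082′; 18 + 43.082/60 = 18.7180333
  N ⇒ keep positive
  Lon: degrees = first 3 digits = 124, minutes = 4.23; 124 + 4.23/60 = 124.0705000
  E → positive
Point 5:
  φ: degrees = first 2 digits = 0, minutes = 16.2046; 0 + 16.2046/60 = 0.2700767
  hemisphere S, so the sign is −
  Longitude: degrees = first 3 digits = 63, minutes = 50.272; 63 + 50.272/60 = 63.8378667
  E ⇒ keep positive
Point 6:
  Lat: degrees = first 2 digits = 24, minutes = 21.101; 24 + 21.101/60 = 24.3516833
  N ⇒ keep positive
  λ: split at 3 digits → 159° and 17.6019′; 159 + 17.6019/60 = 159.2933650
  W → negative

1. -0.765025, -178.646878
2. -39.502600, -113.024865
3. -78.115968, 95.178013
4. 18.718033, 124.070500
5. -0.270077, 63.837867
6. 24.351683, -159.293365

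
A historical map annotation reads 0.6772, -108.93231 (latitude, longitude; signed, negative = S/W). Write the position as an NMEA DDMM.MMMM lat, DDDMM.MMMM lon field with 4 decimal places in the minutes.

0040.6320,N / 10855.9386,W

Latitude: minutes = (0.677200 − 0) × 60 = 40.632000
Longitude is negative → W; |value| = 108.932310
Lon: fractional part 0.932310 → 55.938600 minutes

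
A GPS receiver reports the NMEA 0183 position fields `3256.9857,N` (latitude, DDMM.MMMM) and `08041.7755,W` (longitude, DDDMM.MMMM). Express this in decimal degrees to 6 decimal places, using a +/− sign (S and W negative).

φ: degrees = first 2 digits = 32, minutes = 56.9857; 32 + 56.9857/60 = 32.9497617
N → positive
λ: degrees = first 3 digits = 80, minutes = 41.7755; 80 + 41.7755/60 = 80.6962583
W → negative

32.949762, -80.696258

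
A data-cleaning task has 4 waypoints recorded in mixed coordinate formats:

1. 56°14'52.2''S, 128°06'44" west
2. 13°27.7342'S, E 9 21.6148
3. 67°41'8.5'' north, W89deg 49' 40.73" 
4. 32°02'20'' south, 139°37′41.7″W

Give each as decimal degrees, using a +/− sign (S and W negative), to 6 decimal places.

Point 1:
  φ: 14′ + 52.2″ = 14.87000′; 56 + 14.87000/60 = 56.2478333
  hemisphere S, so the sign is −
  Lon: 128° + 6/60 + 44/3600 = 128 + 0.100000 + 0.012222 = 128.1122222
  hemisphere W, so the sign is −
Point 2:
  φ: 27.7342′ = 0.462237°; total 13.4622367
  S → negative
  Lon: 9 + 21.6148/60 = 9.3602467
  E ⇒ keep positive
Point 3:
  φ: 41′ + 8.5″ = 41.14167′; 67 + 41.14167/60 = 67.6856944
  N ⇒ keep positive
  Lon: 89° + 49/60 + 40.73/3600 = 89 + 0.816667 + 0.011314 = 89.8279806
  W → negative
Point 4:
  φ: 32° + 2/60 + 20/3600 = 32 + 0.033333 + 0.005556 = 32.0388889
  hemisphere S, so the sign is −
  Longitude: 37′ + 41.7″ = 37.69500′; 139 + 37.69500/60 = 139.6282500
  W ⇒ negate

1. -56.247833, -128.112222
2. -13.462237, 9.360247
3. 67.685694, -89.827981
4. -32.038889, -139.628250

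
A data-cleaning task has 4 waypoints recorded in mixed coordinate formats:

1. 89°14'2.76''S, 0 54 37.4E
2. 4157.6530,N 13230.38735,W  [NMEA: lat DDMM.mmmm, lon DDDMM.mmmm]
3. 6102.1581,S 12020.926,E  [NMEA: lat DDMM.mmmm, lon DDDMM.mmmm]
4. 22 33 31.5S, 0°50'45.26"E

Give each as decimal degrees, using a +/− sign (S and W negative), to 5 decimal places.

Point 1:
  Lat: 89° + 14/60 + 2.76/3600 = 89 + 0.233333 + 0.000767 = 89.234100
  S ⇒ negate
  Longitude: 0 + 54/60 + 37.4/3600 = 0.910389
  E → positive
Point 2:
  φ: split at 2 digits → 41° and 57.653′; 41 + 57.653/60 = 41.960883
  N ⇒ keep positive
  Longitude: degrees = first 3 digits = 132, minutes = 30.38735; 132 + 30.38735/60 = 132.506456
  W ⇒ negate
Point 3:
  Latitude: degrees = first 2 digits = 61, minutes = 2.1581; 61 + 2.1581/60 = 61.035968
  S → negative
  Lon: degrees = first 3 digits = 120, minutes = 20.926; 120 + 20.926/60 = 120.348767
  E ⇒ keep positive
Point 4:
  Lat: 22° + 33/60 + 31.5/3600 = 22 + 0.550000 + 0.008750 = 22.558750
  S → negative
  λ: 0 + 50/60 + 45.26/3600 = 0.845906
  E → positive

1. -89.23410, 0.91039
2. 41.96088, -132.50646
3. -61.03597, 120.34877
4. -22.55875, 0.84591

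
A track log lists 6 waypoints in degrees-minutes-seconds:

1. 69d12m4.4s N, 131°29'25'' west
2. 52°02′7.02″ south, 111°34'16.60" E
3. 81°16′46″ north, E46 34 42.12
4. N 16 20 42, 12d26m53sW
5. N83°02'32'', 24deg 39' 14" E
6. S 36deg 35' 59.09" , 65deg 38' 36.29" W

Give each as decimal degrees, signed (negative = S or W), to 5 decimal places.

Point 1:
  Latitude: 69° + 12/60 + 4.4/3600 = 69 + 0.200000 + 0.001222 = 69.201222
  N → positive
  λ: 131 + 29/60 + 25/3600 = 131.490278
  hemisphere W, so the sign is −
Point 2:
  Latitude: 2′ + 7.02″ = 2.11700′; 52 + 2.11700/60 = 52.035283
  S ⇒ negate
  Longitude: 111° + 34/60 + 16.6/3600 = 111 + 0.566667 + 0.004611 = 111.571278
  E → positive
Point 3:
  φ: 16′ + 46″ = 16.76667′; 81 + 16.76667/60 = 81.279444
  N → positive
  Lon: 46° + 34/60 + 42.12/3600 = 46 + 0.566667 + 0.011700 = 46.578367
  E → positive
Point 4:
  Latitude: 16 + 20/60 + 42/3600 = 16.345000
  N ⇒ keep positive
  λ: 26′ + 53″ = 26.88333′; 12 + 26.88333/60 = 12.448056
  W ⇒ negate
Point 5:
  Latitude: 83 + 2/60 + 32/3600 = 83.042222
  N ⇒ keep positive
  Longitude: 24 + 39/60 + 14/3600 = 24.653889
  E ⇒ keep positive
Point 6:
  Latitude: 36° + 35/60 + 59.09/3600 = 36 + 0.583333 + 0.016414 = 36.599747
  S → negative
  Longitude: 65 + 38/60 + 36.29/3600 = 65.643414
  hemisphere W, so the sign is −

1. 69.20122, -131.49028
2. -52.03528, 111.57128
3. 81.27944, 46.57837
4. 16.34500, -12.44806
5. 83.04222, 24.65389
6. -36.59975, -65.64341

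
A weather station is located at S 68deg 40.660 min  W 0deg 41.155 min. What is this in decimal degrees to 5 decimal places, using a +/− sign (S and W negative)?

-68.67767, -0.68592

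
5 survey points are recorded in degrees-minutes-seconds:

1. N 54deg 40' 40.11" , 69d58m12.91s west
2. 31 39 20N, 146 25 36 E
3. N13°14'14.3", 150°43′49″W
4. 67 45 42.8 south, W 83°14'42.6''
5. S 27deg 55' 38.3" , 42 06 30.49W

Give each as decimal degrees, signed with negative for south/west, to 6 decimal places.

1. 54.677808, -69.970253
2. 31.655556, 146.426667
3. 13.237306, -150.730278
4. -67.761889, -83.245167
5. -27.927306, -42.108469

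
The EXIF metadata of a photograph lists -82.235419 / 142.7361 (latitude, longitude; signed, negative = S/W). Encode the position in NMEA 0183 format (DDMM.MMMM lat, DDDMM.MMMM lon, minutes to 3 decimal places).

Latitude is negative → S; |value| = 82.235419
φ: fractional part 0.235419 → 14.12514 minutes
Lon: fractional part 0.736100 → 44.16600 minutes

8214.125,S / 14244.166,E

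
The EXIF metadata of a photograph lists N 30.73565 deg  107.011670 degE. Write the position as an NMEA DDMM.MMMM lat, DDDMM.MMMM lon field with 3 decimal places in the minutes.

Latitude: 30° + 0.735650 × 60 = 30° 44.13900′
Lon: 107° + 0.011670 × 60 = 107° 0.70020′

3044.139,N / 10700.700,E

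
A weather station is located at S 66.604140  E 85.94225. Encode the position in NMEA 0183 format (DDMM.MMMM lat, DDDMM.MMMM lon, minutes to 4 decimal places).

Latitude: minutes = (66.604140 − 66) × 60 = 36.248400
Lon: minutes = (85.942250 − 85) × 60 = 56.535000

6636.2484,S / 08556.5350,E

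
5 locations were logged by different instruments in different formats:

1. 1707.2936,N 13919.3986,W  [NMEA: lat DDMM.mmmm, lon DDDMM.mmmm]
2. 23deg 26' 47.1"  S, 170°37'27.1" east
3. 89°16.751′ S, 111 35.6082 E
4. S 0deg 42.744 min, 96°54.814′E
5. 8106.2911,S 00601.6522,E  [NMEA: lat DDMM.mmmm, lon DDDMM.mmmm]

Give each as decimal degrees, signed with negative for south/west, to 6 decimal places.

Point 1:
  Lat: split at 2 digits → 17° and 7.2936′; 17 + 7.2936/60 = 17.1215600
  N ⇒ keep positive
  λ: split at 3 digits → 139° and 19.3986′; 139 + 19.3986/60 = 139.3233100
  W → negative
Point 2:
  Latitude: 23 + 26/60 + 47.1/3600 = 23.4464167
  S ⇒ negate
  λ: 170 + 37/60 + 27.1/3600 = 170.6241944
  E → positive
Point 3:
  Lat: 16.751′ = 0.279183°; total 89.2791833
  hemisphere S, so the sign is −
  λ: 35.6082′ = 0.593470°; total 111.5934700
  E ⇒ keep positive
Point 4:
  φ: 0 + 42.744/60 = 0.7124000
  S ⇒ negate
  λ: 54.814′ = 0.913567°; total 96.9135667
  E ⇒ keep positive
Point 5:
  Lat: degrees = first 2 digits = 81, minutes = 6.2911; 81 + 6.2911/60 = 81.1048517
  S ⇒ negate
  λ: split at 3 digits → 006° and 1.6522′; 6 + 1.6522/60 = 6.0275367
  E ⇒ keep positive

1. 17.121560, -139.323310
2. -23.446417, 170.624194
3. -89.279183, 111.593470
4. -0.712400, 96.913567
5. -81.104852, 6.027537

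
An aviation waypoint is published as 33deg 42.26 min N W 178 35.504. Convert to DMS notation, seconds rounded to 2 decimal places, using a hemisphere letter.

33°42′15.60″ N, 178°35′30.24″ W

φ: 42.26000′ → 42′ and 0.26000 × 60 = 15.6000″
λ: fractional minutes 0.50400 × 60 = 30.2400″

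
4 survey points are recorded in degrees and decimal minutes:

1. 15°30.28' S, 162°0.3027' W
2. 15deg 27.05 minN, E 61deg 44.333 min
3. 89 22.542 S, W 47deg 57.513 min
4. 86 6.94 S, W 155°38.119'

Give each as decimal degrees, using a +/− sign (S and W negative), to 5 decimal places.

1. -15.50467, -162.00505
2. 15.45083, 61.73888
3. -89.37570, -47.95855
4. -86.11567, -155.63532

Point 1:
  Latitude: 15 + 30.28/60 = 15.504667
  S → negative
  Longitude: 162 + 0.3027/60 = 162.005045
  W → negative
Point 2:
  φ: 27.05′ = 0.450833°; total 15.450833
  N ⇒ keep positive
  λ: 61 + 44.333/60 = 61.738883
  E ⇒ keep positive
Point 3:
  Lat: 22.542′ = 0.375700°; total 89.375700
  S → negative
  λ: 57.513′ = 0.958550°; total 47.958550
  W ⇒ negate
Point 4:
  Lat: 86 + 6.94/60 = 86.115667
  hemisphere S, so the sign is −
  Lon: 155 + 38.119/60 = 155.635317
  hemisphere W, so the sign is −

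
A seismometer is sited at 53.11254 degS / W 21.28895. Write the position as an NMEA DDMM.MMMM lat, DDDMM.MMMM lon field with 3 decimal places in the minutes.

φ: fractional part 0.112540 → 6.75240 minutes
Longitude: 21° + 0.288950 × 60 = 21° 17.33700′

5306.752,S / 02117.337,W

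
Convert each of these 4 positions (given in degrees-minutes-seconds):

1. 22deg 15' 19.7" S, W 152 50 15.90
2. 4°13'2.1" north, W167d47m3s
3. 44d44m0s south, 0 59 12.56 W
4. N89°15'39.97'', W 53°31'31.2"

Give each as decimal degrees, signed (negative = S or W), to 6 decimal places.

1. -22.255472, -152.837750
2. 4.217250, -167.784167
3. -44.733333, -0.986822
4. 89.261103, -53.525333

Point 1:
  φ: 22° + 15/60 + 19.7/3600 = 22 + 0.250000 + 0.005472 = 22.2554722
  hemisphere S, so the sign is −
  Lon: 152° + 50/60 + 15.9/3600 = 152 + 0.833333 + 0.004417 = 152.8377500
  W → negative
Point 2:
  Latitude: 4 + 13/60 + 2.1/3600 = 4.2172500
  N ⇒ keep positive
  Longitude: 167° + 47/60 + 3/3600 = 167 + 0.783333 + 0.000833 = 167.7841667
  hemisphere W, so the sign is −
Point 3:
  Latitude: 44 + 44/60 + 0/3600 = 44.7333333
  hemisphere S, so the sign is −
  λ: 0 + 59/60 + 12.56/3600 = 0.9868222
  W → negative
Point 4:
  Lat: 15′ + 39.97″ = 15.66617′; 89 + 15.66617/60 = 89.2611028
  N → positive
  λ: 53 + 31/60 + 31.2/3600 = 53.5253333
  W ⇒ negate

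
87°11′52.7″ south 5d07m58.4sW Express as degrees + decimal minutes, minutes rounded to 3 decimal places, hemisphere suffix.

87° 11.878′ S, 5° 7.973′ W

φ: 11 + 52.7/60 = 11.87833′
Lon: seconds/60 = 0.97333; minutes = 7 + 0.97333 = 7.97333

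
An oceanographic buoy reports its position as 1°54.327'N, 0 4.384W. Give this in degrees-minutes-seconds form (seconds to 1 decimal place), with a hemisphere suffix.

1°54′19.6″ N, 0°04′23.0″ W

Latitude: 54.32700′ → 54′ and 0.32700 × 60 = 19.620″
λ: 4.38400′ → 4′ and 0.38400 × 60 = 23.040″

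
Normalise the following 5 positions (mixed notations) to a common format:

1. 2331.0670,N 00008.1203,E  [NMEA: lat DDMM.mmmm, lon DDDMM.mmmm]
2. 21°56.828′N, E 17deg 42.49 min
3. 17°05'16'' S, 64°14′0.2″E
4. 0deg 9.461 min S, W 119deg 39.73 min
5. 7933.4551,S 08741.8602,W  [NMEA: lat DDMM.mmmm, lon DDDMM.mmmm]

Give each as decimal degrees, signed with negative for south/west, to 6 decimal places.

Point 1:
  Lat: degrees = first 2 digits = 23, minutes = 31.067; 23 + 31.067/60 = 23.5177833
  N ⇒ keep positive
  λ: degrees = first 3 digits = 0, minutes = 8.1203; 0 + 8.1203/60 = 0.1353383
  E → positive
Point 2:
  Lat: 21 + 56.828/60 = 21.9471333
  N ⇒ keep positive
  Longitude: 42.49′ = 0.708167°; total 17.7081667
  E → positive
Point 3:
  Lat: 17 + 5/60 + 16/3600 = 17.0877778
  hemisphere S, so the sign is −
  Lon: 64 + 14/60 + 0.2/3600 = 64.2333889
  E ⇒ keep positive
Point 4:
  Lat: 9.461′ = 0.157683°; total 0.1576833
  hemisphere S, so the sign is −
  λ: 39.73′ = 0.662167°; total 119.6621667
  hemisphere W, so the sign is −
Point 5:
  φ: split at 2 digits → 79° and 33.4551′; 79 + 33.4551/60 = 79.5575850
  S ⇒ negate
  Longitude: degrees = first 3 digits = 87, minutes = 41.8602; 87 + 41.8602/60 = 87.6976700
  W ⇒ negate

1. 23.517783, 0.135338
2. 21.947133, 17.708167
3. -17.087778, 64.233389
4. -0.157683, -119.662167
5. -79.557585, -87.697670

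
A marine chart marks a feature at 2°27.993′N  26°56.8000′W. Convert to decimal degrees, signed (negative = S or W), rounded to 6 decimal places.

2.466550, -26.946667

Latitude: 27.993′ = 0.466550°; total 2.4665500
N → positive
λ: 26 + 56.8/60 = 26.9466667
W → negative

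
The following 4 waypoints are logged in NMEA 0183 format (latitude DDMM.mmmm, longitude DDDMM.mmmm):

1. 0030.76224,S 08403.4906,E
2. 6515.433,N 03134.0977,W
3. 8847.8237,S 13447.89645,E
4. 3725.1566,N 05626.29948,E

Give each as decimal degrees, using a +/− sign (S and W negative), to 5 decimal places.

1. -0.51270, 84.05818
2. 65.25722, -31.56830
3. -88.79706, 134.79827
4. 37.41928, 56.43832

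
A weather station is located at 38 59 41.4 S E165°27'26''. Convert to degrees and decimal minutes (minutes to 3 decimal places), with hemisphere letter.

Latitude: 59 + 41.4/60 = 59.69000′
Longitude: 27 + 26/60 = 27.43333′

38° 59.690′ S, 165° 27.433′ E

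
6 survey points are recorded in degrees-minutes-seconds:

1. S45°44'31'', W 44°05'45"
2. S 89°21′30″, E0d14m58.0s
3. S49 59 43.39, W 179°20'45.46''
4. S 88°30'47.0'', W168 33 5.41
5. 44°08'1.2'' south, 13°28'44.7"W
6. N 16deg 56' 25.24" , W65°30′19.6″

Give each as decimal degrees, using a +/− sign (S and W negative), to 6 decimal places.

1. -45.741944, -44.095833
2. -89.358333, 0.249444
3. -49.995386, -179.345961
4. -88.513056, -168.551503
5. -44.133667, -13.479083
6. 16.940344, -65.505444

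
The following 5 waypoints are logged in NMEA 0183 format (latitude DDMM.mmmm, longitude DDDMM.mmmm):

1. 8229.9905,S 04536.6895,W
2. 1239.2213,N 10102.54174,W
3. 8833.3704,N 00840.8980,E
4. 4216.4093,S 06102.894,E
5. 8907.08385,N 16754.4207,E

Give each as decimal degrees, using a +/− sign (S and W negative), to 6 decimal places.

Point 1:
  φ: split at 2 digits → 82° and 29.9905′; 82 + 29.9905/60 = 82.4998417
  S → negative
  Longitude: degrees = first 3 digits = 45, minutes = 36.6895; 45 + 36.6895/60 = 45.6114917
  W → negative
Point 2:
  Lat: split at 2 digits → 12° and 39.2213′; 12 + 39.2213/60 = 12.6536883
  N → positive
  Lon: split at 3 digits → 101° and 2.54174′; 101 + 2.54174/60 = 101.0423623
  hemisphere W, so the sign is −
Point 3:
  φ: split at 2 digits → 88° and 33.3704′; 88 + 33.3704/60 = 88.5561733
  N ⇒ keep positive
  λ: degrees = first 3 digits = 8, minutes = 40.898; 8 + 40.898/60 = 8.6816333
  E ⇒ keep positive
Point 4:
  Lat: degrees = first 2 digits = 42, minutes = 16.4093; 42 + 16.4093/60 = 42.2734883
  S ⇒ negate
  λ: split at 3 digits → 061° and 2.894′; 61 + 2.894/60 = 61.0482333
  E → positive
Point 5:
  Lat: degrees = first 2 digits = 89, minutes = 7.08385; 89 + 7.08385/60 = 89.1180642
  N → positive
  λ: split at 3 digits → 167° and 54.4207′; 167 + 54.4207/60 = 167.9070117
  E ⇒ keep positive

1. -82.499842, -45.611492
2. 12.653688, -101.042362
3. 88.556173, 8.681633
4. -42.273488, 61.048233
5. 89.118064, 167.907012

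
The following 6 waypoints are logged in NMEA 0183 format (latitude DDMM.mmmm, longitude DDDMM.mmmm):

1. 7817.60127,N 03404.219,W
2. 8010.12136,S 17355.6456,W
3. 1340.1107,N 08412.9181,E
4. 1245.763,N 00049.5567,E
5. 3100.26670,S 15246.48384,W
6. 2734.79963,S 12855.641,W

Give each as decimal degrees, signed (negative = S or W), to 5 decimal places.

1. 78.29335, -34.07032
2. -80.16869, -173.92743
3. 13.66851, 84.21530
4. 12.76272, 0.82595
5. -31.00445, -152.77473
6. -27.57999, -128.92735

Point 1:
  Lat: degrees = first 2 digits = 78, minutes = 17.60127; 78 + 17.60127/60 = 78.293355
  N ⇒ keep positive
  Lon: split at 3 digits → 034° and 4.219′; 34 + 4.219/60 = 34.070317
  hemisphere W, so the sign is −
Point 2:
  φ: split at 2 digits → 80° and 10.12136′; 80 + 10.12136/60 = 80.168689
  S ⇒ negate
  Lon: split at 3 digits → 173° and 55.6456′; 173 + 55.6456/60 = 173.927427
  hemisphere W, so the sign is −
Point 3:
  Lat: degrees = first 2 digits = 13, minutes = 40.1107; 13 + 40.1107/60 = 13.668512
  N ⇒ keep positive
  Longitude: split at 3 digits → 084° and 12.9181′; 84 + 12.9181/60 = 84.215302
  E ⇒ keep positive
Point 4:
  Latitude: split at 2 digits → 12° and 45.763′; 12 + 45.763/60 = 12.762717
  N → positive
  Lon: split at 3 digits → 000° and 49.5567′; 0 + 49.5567/60 = 0.825945
  E → positive
Point 5:
  Latitude: split at 2 digits → 31° and 0.2667′; 31 + 0.2667/60 = 31.004445
  S → negative
  Longitude: degrees = first 3 digits = 152, minutes = 46.48384; 152 + 46.48384/60 = 152.774731
  W ⇒ negate
Point 6:
  Latitude: split at 2 digits → 27° and 34.79963′; 27 + 34.79963/60 = 27.579994
  S ⇒ negate
  Lon: split at 3 digits → 128° and 55.641′; 128 + 55.641/60 = 128.927350
  hemisphere W, so the sign is −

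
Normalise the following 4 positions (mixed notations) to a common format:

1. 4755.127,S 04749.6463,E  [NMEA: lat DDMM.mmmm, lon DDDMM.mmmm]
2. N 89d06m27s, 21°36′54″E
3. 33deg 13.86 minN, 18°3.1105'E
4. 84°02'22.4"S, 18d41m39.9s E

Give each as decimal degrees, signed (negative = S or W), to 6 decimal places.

Point 1:
  φ: degrees = first 2 digits = 47, minutes = 55.127; 47 + 55.127/60 = 47.9187833
  S ⇒ negate
  Longitude: degrees = first 3 digits = 47, minutes = 49.6463; 47 + 49.6463/60 = 47.8274383
  E ⇒ keep positive
Point 2:
  φ: 6′ + 27″ = 6.45000′; 89 + 6.45000/60 = 89.1075000
  N → positive
  Lon: 21 + 36/60 + 54/3600 = 21.6150000
  E ⇒ keep positive
Point 3:
  φ: 13.86′ = 0.231000°; total 33.2310000
  N ⇒ keep positive
  λ: 3.1105′ = 0.051842°; total 18.0518417
  E ⇒ keep positive
Point 4:
  Latitude: 84° + 2/60 + 22.4/3600 = 84 + 0.033333 + 0.006222 = 84.0395556
  S ⇒ negate
  Longitude: 41′ + 39.9″ = 41.66500′; 18 + 41.66500/60 = 18.6944167
  E ⇒ keep positive

1. -47.918783, 47.827438
2. 89.107500, 21.615000
3. 33.231000, 18.051842
4. -84.039556, 18.694417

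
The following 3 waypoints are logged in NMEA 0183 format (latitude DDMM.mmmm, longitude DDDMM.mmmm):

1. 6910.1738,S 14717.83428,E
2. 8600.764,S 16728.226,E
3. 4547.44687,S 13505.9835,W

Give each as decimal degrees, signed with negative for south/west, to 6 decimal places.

1. -69.169563, 147.297238
2. -86.012733, 167.470433
3. -45.790781, -135.099725

Point 1:
  φ: split at 2 digits → 69° and 10.1738′; 69 + 10.1738/60 = 69.1695633
  S ⇒ negate
  λ: split at 3 digits → 147° and 17.83428′; 147 + 17.83428/60 = 147.2972380
  E → positive
Point 2:
  Latitude: split at 2 digits → 86° and 0.764′; 86 + 0.764/60 = 86.0127333
  hemisphere S, so the sign is −
  Lon: degrees = first 3 digits = 167, minutes = 28.226; 167 + 28.226/60 = 167.4704333
  E ⇒ keep positive
Point 3:
  Lat: split at 2 digits → 45° and 47.44687′; 45 + 47.44687/60 = 45.7907812
  S → negative
  λ: degrees = first 3 digits = 135, minutes = 5.9835; 135 + 5.9835/60 = 135.0997250
  W → negative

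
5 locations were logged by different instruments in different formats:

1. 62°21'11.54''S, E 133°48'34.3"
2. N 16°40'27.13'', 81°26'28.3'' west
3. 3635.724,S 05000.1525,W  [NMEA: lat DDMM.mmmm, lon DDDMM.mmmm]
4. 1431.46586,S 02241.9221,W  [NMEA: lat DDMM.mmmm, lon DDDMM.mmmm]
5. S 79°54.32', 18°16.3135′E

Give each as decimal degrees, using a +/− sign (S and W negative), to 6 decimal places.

Point 1:
  φ: 62° + 21/60 + 11.54/3600 = 62 + 0.350000 + 0.003206 = 62.3532056
  S → negative
  λ: 133 + 48/60 + 34.3/3600 = 133.8095278
  E ⇒ keep positive
Point 2:
  Latitude: 16 + 40/60 + 27.13/3600 = 16.6742028
  N ⇒ keep positive
  Longitude: 26′ + 28.3″ = 26.47167′; 81 + 26.47167/60 = 81.4411944
  hemisphere W, so the sign is −
Point 3:
  φ: split at 2 digits → 36° and 35.724′; 36 + 35.724/60 = 36.5954000
  S → negative
  Lon: split at 3 digits → 050° and 0.1525′; 50 + 0.1525/60 = 50.0025417
  hemisphere W, so the sign is −
Point 4:
  Latitude: degrees = first 2 digits = 14, minutes = 31.46586; 14 + 31.46586/60 = 14.5244310
  S → negative
  Lon: split at 3 digits → 022° and 41.9221′; 22 + 41.9221/60 = 22.6987017
  W → negative
Point 5:
  φ: 54.32′ = 0.905333°; total 79.9053333
  hemisphere S, so the sign is −
  Longitude: 16.3135′ = 0.271892°; total 18.2718917
  E → positive

1. -62.353206, 133.809528
2. 16.674203, -81.441194
3. -36.595400, -50.002542
4. -14.524431, -22.698702
5. -79.905333, 18.271892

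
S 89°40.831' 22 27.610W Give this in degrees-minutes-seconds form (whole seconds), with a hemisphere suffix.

89°40′50″ S, 22°27′37″ W

φ: 40.83100′ → 40′ and 0.83100 × 60 = 49.86″
Lon: 27.61000′ → 27′ and 0.61000 × 60 = 36.60″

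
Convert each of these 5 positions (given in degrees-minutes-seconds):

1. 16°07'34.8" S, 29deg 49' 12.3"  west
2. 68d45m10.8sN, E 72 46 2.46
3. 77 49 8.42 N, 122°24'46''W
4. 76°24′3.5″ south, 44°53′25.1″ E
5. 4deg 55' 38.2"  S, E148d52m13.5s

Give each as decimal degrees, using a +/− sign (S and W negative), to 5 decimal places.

1. -16.12633, -29.82008
2. 68.75300, 72.76735
3. 77.81901, -122.41278
4. -76.40097, 44.89031
5. -4.92728, 148.87042

Point 1:
  Latitude: 16 + 7/60 + 34.8/3600 = 16.126333
  S → negative
  Lon: 29 + 49/60 + 12.3/3600 = 29.820083
  W ⇒ negate
Point 2:
  φ: 68° + 45/60 + 10.8/3600 = 68 + 0.750000 + 0.003000 = 68.753000
  N → positive
  Lon: 72° + 46/60 + 2.46/3600 = 72 + 0.766667 + 0.000683 = 72.767350
  E ⇒ keep positive
Point 3:
  Lat: 49′ + 8.42″ = 49.14033′; 77 + 49.14033/60 = 77.819006
  N → positive
  λ: 122° + 24/60 + 46/3600 = 122 + 0.400000 + 0.012778 = 122.412778
  W → negative
Point 4:
  Latitude: 24′ + 3.5″ = 24.05833′; 76 + 24.05833/60 = 76.400972
  S → negative
  Lon: 53′ + 25.1″ = 53.41833′; 44 + 53.41833/60 = 44.890306
  E ⇒ keep positive
Point 5:
  φ: 4 + 55/60 + 38.2/3600 = 4.927278
  hemisphere S, so the sign is −
  Lon: 148° + 52/60 + 13.5/3600 = 148 + 0.866667 + 0.003750 = 148.870417
  E → positive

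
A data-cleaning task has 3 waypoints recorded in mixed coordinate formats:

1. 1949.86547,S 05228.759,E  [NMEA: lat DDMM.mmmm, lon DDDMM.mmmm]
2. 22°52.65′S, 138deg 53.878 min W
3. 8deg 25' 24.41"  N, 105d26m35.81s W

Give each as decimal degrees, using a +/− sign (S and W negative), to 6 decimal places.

1. -19.831091, 52.479317
2. -22.877500, -138.897967
3. 8.423447, -105.443281

Point 1:
  Lat: degrees = first 2 digits = 19, minutes = 49.86547; 19 + 49.86547/60 = 19.8310912
  S ⇒ negate
  Longitude: degrees = first 3 digits = 52, minutes = 28.759; 52 + 28.759/60 = 52.4793167
  E → positive
Point 2:
  φ: 22 + 52.65/60 = 22.8775000
  S → negative
  Lon: 53.878′ = 0.897967°; total 138.8979667
  W → negative
Point 3:
  Lat: 8 + 25/60 + 24.41/3600 = 8.4234472
  N ⇒ keep positive
  λ: 105° + 26/60 + 35.81/3600 = 105 + 0.433333 + 0.009947 = 105.4432806
  W ⇒ negate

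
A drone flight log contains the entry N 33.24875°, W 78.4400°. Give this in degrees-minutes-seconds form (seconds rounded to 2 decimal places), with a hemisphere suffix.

33°14′55.50″ N, 78°26′24.00″ W

Lat: 0.248750 × 60 = 14.92500′ → 14′, remainder × 60 = 55.5000″
λ: 0.440000° → 26.40000′; 0.40000 × 60 = 24.0000″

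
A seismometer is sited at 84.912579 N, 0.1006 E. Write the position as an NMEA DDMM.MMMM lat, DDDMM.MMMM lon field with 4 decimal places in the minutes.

8454.7547,N / 00006.0360,E

Latitude: 84° + 0.912579 × 60 = 84° 54.754740′
λ: 0° + 0.100600 × 60 = 0° 6.036000′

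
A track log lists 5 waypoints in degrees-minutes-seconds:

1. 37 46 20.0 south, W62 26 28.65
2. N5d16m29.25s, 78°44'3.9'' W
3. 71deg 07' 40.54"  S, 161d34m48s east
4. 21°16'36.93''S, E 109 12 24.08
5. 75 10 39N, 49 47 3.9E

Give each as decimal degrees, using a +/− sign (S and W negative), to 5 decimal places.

1. -37.77222, -62.44129
2. 5.27479, -78.73442
3. -71.12793, 161.58000
4. -21.27693, 109.20669
5. 75.17750, 49.78442

Point 1:
  Latitude: 37° + 46/60 + 20/3600 = 37 + 0.766667 + 0.005556 = 37.772222
  hemisphere S, so the sign is −
  λ: 26′ + 28.65″ = 26.47750′; 62 + 26.47750/60 = 62.441292
  W → negative
Point 2:
  Lat: 5° + 16/60 + 29.25/3600 = 5 + 0.266667 + 0.008125 = 5.274792
  N ⇒ keep positive
  λ: 78° + 44/60 + 3.9/3600 = 78 + 0.733333 + 0.001083 = 78.734417
  W ⇒ negate
Point 3:
  Latitude: 71° + 7/60 + 40.54/3600 = 71 + 0.116667 + 0.011261 = 71.127928
  S → negative
  λ: 34′ + 48″ = 34.80000′; 161 + 34.80000/60 = 161.580000
  E ⇒ keep positive
Point 4:
  φ: 21° + 16/60 + 36.93/3600 = 21 + 0.266667 + 0.010258 = 21.276925
  S ⇒ negate
  Longitude: 109° + 12/60 + 24.08/3600 = 109 + 0.200000 + 0.006689 = 109.206689
  E ⇒ keep positive
Point 5:
  Latitude: 75 + 10/60 + 39/3600 = 75.177500
  N ⇒ keep positive
  λ: 47′ + 3.9″ = 47.06500′; 49 + 47.06500/60 = 49.784417
  E ⇒ keep positive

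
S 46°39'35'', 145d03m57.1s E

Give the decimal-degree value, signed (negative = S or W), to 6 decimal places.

-46.659722, 145.065861

φ: 39′ + 35″ = 39.58333′; 46 + 39.58333/60 = 46.6597222
hemisphere S, so the sign is −
Longitude: 145° + 3/60 + 57.1/3600 = 145 + 0.050000 + 0.015861 = 145.0658611
E → positive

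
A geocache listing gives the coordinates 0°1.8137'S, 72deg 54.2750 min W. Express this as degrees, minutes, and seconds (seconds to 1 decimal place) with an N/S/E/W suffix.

0°01′48.8″ S, 72°54′16.5″ W

Latitude: 1.81370′ → 1′ and 0.81370 × 60 = 48.822″
Lon: fractional minutes 0.27500 × 60 = 16.500″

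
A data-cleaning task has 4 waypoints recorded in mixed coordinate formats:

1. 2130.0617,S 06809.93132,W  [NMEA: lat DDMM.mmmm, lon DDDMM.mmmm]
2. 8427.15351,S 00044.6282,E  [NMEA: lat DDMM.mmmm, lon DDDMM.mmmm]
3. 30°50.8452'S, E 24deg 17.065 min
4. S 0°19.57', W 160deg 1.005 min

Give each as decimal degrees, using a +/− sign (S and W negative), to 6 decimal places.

1. -21.501028, -68.165522
2. -84.452559, 0.743803
3. -30.847420, 24.284417
4. -0.326167, -160.016750

Point 1:
  Lat: degrees = first 2 digits = 21, minutes = 30.0617; 21 + 30.0617/60 = 21.5010283
  hemisphere S, so the sign is −
  Lon: degrees = first 3 digits = 68, minutes = 9.93132; 68 + 9.93132/60 = 68.1655220
  hemisphere W, so the sign is −
Point 2:
  Lat: split at 2 digits → 84° and 27.15351′; 84 + 27.15351/60 = 84.4525585
  S ⇒ negate
  Longitude: split at 3 digits → 000° and 44.6282′; 0 + 44.6282/60 = 0.7438033
  E → positive
Point 3:
  φ: 30 + 50.8452/60 = 30.8474200
  hemisphere S, so the sign is −
  Lon: 17.065′ = 0.284417°; total 24.2844167
  E → positive
Point 4:
  φ: 0 + 19.57/60 = 0.3261667
  S → negative
  Lon: 160 + 1.005/60 = 160.0167500
  W ⇒ negate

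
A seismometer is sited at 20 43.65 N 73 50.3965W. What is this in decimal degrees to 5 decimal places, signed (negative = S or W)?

20.72750, -73.83994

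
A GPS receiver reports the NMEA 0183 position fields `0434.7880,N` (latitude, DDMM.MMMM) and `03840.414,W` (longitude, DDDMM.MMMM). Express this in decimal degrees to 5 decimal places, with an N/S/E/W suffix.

Latitude: degrees = first 2 digits = 4, minutes = 34.788; 4 + 34.788/60 = 4.579800
Longitude: degrees = first 3 digits = 38, minutes = 40.414; 38 + 40.414/60 = 38.673567

4.57980° N, 38.67357° W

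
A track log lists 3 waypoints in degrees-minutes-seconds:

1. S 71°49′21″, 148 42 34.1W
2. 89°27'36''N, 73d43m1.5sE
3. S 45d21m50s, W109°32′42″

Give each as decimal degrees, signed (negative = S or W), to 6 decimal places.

1. -71.822500, -148.709472
2. 89.460000, 73.717083
3. -45.363889, -109.545000

Point 1:
  Latitude: 71 + 49/60 + 21/3600 = 71.8225000
  S ⇒ negate
  λ: 42′ + 34.1″ = 42.56833′; 148 + 42.56833/60 = 148.7094722
  hemisphere W, so the sign is −
Point 2:
  Latitude: 27′ + 36″ = 27.60000′; 89 + 27.60000/60 = 89.4600000
  N → positive
  λ: 73 + 43/60 + 1.5/3600 = 73.7170833
  E ⇒ keep positive
Point 3:
  Latitude: 45 + 21/60 + 50/3600 = 45.3638889
  S ⇒ negate
  Lon: 109° + 32/60 + 42/3600 = 109 + 0.533333 + 0.011667 = 109.5450000
  W ⇒ negate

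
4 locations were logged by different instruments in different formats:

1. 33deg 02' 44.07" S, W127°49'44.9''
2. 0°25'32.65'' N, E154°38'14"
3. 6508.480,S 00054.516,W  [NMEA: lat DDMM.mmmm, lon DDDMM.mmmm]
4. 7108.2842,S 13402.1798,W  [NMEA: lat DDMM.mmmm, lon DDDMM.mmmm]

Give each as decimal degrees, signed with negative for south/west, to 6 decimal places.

1. -33.045575, -127.829139
2. 0.425736, 154.637222
3. -65.141333, -0.908600
4. -71.138070, -134.036330

Point 1:
  Lat: 2′ + 44.07″ = 2.73450′; 33 + 2.73450/60 = 33.0455750
  S ⇒ negate
  λ: 49′ + 44.9″ = 49.74833′; 127 + 49.74833/60 = 127.8291389
  W ⇒ negate
Point 2:
  Lat: 0° + 25/60 + 32.65/3600 = 0 + 0.416667 + 0.009069 = 0.4257361
  N → positive
  Longitude: 154 + 38/60 + 14/3600 = 154.6372222
  E → positive
Point 3:
  φ: degrees = first 2 digits = 65, minutes = 8.48; 65 + 8.48/60 = 65.1413333
  S ⇒ negate
  Longitude: degrees = first 3 digits = 0, minutes = 54.516; 0 + 54.516/60 = 0.9086000
  W → negative
Point 4:
  Latitude: degrees = first 2 digits = 71, minutes = 8.2842; 71 + 8.2842/60 = 71.1380700
  S ⇒ negate
  Lon: split at 3 digits → 134° and 2.1798′; 134 + 2.1798/60 = 134.0363300
  hemisphere W, so the sign is −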